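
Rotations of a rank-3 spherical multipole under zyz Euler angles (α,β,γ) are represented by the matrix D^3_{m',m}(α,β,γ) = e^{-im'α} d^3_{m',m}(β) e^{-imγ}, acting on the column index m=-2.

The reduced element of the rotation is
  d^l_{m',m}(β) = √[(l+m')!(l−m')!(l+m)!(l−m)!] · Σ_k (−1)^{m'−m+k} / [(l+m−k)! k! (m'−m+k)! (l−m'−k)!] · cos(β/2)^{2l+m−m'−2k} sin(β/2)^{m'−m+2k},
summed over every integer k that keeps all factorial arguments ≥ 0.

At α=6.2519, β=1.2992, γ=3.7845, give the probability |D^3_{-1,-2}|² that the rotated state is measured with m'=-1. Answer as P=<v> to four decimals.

P=0.0089

Split into d^3_{-1,-2}(β=1.2992) × two z-phases.
Half-angle: c=0.796326, s=0.604868. N=√(2·24·1·120)=75.894664
The bounds max(0,m−m')=0 and min(l+m,l−m')=1 give 2 terms
  k=0: (−1)^1·75.8947/(24)·0.7963^5·0.6049^1 = -0.612512
  k=1: (−1)^2·75.8947/(12)·0.7963^3·0.6049^3 = +0.706780
d^3_{-1,-2}(1.2992) = -0.612512 +0.706780 = +0.094268
|D^3_{-1,-2}|² = |d^3_{-1,-2}(β)|² = (+0.094268)² = 0.008886 (the z-rotation phases have unit modulus)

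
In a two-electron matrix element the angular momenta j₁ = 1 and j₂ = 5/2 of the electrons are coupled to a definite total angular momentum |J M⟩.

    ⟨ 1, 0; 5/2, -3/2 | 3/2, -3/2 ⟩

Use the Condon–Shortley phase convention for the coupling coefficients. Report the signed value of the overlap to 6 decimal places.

−√(4/15) ≈ -0.516398

√[4·2!0!3!/6! · 1!1!1!4!0!3!] = √(48/5)
  +(−1)^1/∏(1,1,0,0,0,3)! = -1/6  (running -1/6)
⟨..|..⟩ = √(48/5)·(-1/6) = -0.516398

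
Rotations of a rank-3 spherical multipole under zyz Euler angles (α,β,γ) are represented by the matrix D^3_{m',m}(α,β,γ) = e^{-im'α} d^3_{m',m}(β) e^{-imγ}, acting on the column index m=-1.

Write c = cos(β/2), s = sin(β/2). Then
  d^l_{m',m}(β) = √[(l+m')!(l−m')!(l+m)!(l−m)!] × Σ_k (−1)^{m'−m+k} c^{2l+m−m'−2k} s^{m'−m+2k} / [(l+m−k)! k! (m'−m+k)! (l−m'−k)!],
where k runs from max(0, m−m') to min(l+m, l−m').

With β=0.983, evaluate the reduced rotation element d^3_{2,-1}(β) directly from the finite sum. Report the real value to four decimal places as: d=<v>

d^3_{2,-1}(β=0.9830) via the finite sum:
Half-angle: c=0.881626, s=0.471949. N=√(120·1·2·24)=75.894664
The bounds max(0,m−m')=0 and min(l+m,l−m')=1 give 2 terms
  k=0: (−1)^3·75.8947/(12)·0.8816^3·0.4719^3 = -0.455583
  k=1: (−1)^4·75.8947/(24)·0.8816^1·0.4719^5 = +0.065277
d^3_{2,-1}(0.9830) = -0.455583 +0.065277 = -0.390307

d=-0.3903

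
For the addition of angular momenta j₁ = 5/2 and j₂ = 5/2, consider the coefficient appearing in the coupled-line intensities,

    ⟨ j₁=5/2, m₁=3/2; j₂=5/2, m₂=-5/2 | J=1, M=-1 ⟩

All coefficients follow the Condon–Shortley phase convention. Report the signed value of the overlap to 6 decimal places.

triangle: 4!*1!*1!/7! = 24/5040
(j±m)!: 4!*1!*0!*5!*0!*2! = 5760
prefactor² = (2J+1)*Δ*N² = 576/7
  k=0: +1/(0!*4!*1!*0!*0!*1!) = 1/24
Σ = 1/24  ⇒  CG² = 576/7*(1/24)² = 1/7
CG = +√(1/7) = +0.377964

+√(1/7) ≈ +0.377964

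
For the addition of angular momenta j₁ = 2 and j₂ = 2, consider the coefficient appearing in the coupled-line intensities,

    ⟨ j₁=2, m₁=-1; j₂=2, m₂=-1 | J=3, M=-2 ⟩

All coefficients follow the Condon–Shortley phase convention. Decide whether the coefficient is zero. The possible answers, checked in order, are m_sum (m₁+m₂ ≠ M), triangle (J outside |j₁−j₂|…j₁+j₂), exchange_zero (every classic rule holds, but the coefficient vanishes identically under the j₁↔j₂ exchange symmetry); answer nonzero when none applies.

m-sum: m₁+m₂ = -1+(-1) = -2, M = -2  ✓
triangle: |j₁−j₂| = 0 ≤ J = 3 ≤ j₁+j₂ = 4  ✓
exchange: j₁=j₂ and m₁=m₂, and (−1)^(j₁+j₂−J) = (−1)^1 = −1 forces ⟨j₁m₁;j₂m₂|JM⟩ = −⟨j₂m₂;j₁m₁|JM⟩ = −⟨j₁m₁;j₂m₂|JM⟩ ⇒ the coefficient vanishes identically
Racah sum check: Σ_k collapses to 0 ⇒ CG = 0

exchange_zero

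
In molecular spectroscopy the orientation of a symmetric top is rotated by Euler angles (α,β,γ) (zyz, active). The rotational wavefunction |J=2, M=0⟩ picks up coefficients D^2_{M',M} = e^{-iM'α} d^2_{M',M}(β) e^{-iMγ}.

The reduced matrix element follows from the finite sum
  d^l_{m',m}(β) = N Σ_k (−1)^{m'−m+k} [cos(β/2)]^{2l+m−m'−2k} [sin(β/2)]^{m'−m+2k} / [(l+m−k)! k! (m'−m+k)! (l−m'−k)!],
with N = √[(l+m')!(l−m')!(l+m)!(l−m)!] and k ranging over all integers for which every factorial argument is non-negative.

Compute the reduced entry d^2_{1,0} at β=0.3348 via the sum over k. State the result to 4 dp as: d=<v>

d=-0.3801

d^2_{1,0}(β=0.3348) via the finite sum:
Half-angle: c=0.986021, s=0.166619. N=√(6·1·2·2)=4.898979
Admissible k: 0..1 (factorial args all ≥0)
  k=0: (−1)^1·4.8990/(2)·0.9860^3·0.1666^1 = -0.391255
  k=1: (−1)^2·4.8990/(2)·0.9860^1·0.1666^3 = +0.011172
d^2_{1,0}(0.3348) = -0.391255 +0.011172 = -0.380083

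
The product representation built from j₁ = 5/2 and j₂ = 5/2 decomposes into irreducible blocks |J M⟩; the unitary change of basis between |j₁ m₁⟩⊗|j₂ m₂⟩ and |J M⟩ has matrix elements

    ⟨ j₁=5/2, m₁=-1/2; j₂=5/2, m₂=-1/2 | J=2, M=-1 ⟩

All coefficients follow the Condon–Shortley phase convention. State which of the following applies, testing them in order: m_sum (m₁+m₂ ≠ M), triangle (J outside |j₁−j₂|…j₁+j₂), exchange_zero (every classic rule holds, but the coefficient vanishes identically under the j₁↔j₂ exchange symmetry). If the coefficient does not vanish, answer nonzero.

exchange_zero

m-sum: m₁+m₂ = -1/2+(-1/2) = -1, M = -1  ✓
triangle: |j₁−j₂| = 0 ≤ J = 2 ≤ j₁+j₂ = 5  ✓
exchange: j₁=j₂ and m₁=m₂, and (−1)^(j₁+j₂−J) = (−1)^3 = −1 forces ⟨j₁m₁;j₂m₂|JM⟩ = −⟨j₂m₂;j₁m₁|JM⟩ = −⟨j₁m₁;j₂m₂|JM⟩ ⇒ the coefficient vanishes identically
Racah sum check: Σ_k collapses to 0 ⇒ CG = 0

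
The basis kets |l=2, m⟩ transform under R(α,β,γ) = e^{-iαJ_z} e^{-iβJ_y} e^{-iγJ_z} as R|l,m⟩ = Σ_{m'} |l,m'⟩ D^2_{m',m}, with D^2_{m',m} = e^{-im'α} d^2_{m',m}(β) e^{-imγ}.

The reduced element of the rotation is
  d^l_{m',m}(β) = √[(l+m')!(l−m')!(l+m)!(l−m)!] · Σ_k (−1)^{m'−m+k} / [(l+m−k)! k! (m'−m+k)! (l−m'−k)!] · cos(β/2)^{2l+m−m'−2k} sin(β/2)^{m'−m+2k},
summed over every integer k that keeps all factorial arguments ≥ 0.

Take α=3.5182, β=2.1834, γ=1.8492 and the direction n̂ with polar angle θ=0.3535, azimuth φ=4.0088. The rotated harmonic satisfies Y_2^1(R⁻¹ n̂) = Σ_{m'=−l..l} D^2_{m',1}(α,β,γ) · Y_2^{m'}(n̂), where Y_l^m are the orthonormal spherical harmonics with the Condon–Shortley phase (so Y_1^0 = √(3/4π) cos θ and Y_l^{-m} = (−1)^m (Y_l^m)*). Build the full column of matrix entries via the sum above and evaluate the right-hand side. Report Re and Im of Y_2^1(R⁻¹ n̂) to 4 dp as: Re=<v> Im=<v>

Need the full column D^2_{m',1} for m'=−2..2 at α=3.5182, β=2.1834, γ=1.8492.
cos(β/2)=0.460977, sin(β/2)=0.887412
d^2_{-2,1}: single k=3 term ⇒ +0.644296;  D = +0.294553-0.573023i
d^2_{-1,1}: k∈[2..3] ⇒ +0.502032 -0.620156 = -0.118124;  D = +0.011582-0.117555i
d^2_{0,1}: k∈[1..2] ⇒ +0.212931 -0.789098 = -0.576167;  D = +0.158343+0.553982i
d^2_{1,1}: k∈[0..1] ⇒ +0.045156 -0.502032 = -0.456875;  D = -0.278314-0.362321i
d^2_{2,1}: single k=0 term ⇒ -0.173858;  D = +0.149193+0.089264i
Y_2^{m'}(θ=0.3535,φ=4.0088) and Σ D·Y over m':
  (+0.2946-0.5730i)·(-0.0075-0.0457i)  (+0.0116-0.1176i)·(-0.1623+0.1913i)  (+0.1583+0.5540i)·(+0.5174+0.0000i)  (-0.2783-0.3623i)·(+0.1623+0.1913i)  (+0.1492+0.0893i)·(-0.0075+0.0457i)
Y_2^1(R⁻¹ n̂) = +0.093083+0.192870i

Re=0.0931 Im=0.1929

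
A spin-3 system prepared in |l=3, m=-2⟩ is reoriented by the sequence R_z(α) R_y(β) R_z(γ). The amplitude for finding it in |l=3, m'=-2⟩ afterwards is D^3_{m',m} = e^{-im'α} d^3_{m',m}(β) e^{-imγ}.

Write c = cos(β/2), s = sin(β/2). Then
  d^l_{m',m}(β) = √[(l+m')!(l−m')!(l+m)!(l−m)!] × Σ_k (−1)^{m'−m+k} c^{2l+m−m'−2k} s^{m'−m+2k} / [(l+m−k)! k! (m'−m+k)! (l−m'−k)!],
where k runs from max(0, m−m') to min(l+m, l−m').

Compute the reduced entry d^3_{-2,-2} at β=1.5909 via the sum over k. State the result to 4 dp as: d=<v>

d^3_{-2,-2}(β=1.5909) via the finite sum:
With c≡cos(β/2)=0.699963 and s≡sin(β/2)=0.714179, N=[1·120·1·120]^{1/2}=120.000000
The bounds max(0,m−m')=0 and min(l+m,l−m')=1 give 2 terms
  k=0: (−1)^0·120.0000/(120)·0.7000^6·0.7142^0 = +0.117612
  k=1: (−1)^1·120.0000/(24)·0.7000^4·0.7142^2 = -0.612189
d^3_{-2,-2}(1.5909) = +0.117612 -0.612189 = -0.494576

d=-0.4946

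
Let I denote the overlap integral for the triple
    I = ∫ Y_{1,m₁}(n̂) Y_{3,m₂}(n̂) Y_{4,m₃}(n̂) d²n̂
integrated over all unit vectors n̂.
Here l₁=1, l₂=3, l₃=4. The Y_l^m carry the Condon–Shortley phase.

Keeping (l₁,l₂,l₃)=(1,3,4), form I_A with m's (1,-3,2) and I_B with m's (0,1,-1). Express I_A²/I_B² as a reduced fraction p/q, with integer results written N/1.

Same 1,3,4: normalisation and zero-m 3j drop out of the ratio.
A: Δ: 0! 2! 6! / 9! → 1/252; sum: t=0:+1/1440 = 1/1440; 3j²(1 3 4; 1 -3 2) = Δ·Π!·Σ² = 1/252  (sign +1)
B: Δ: 0! 2! 6! / 9! → 1/252; sum: t=0:+1/48 = 1/48; 3j²(1 3 4; 0 1 -1) = Δ·Π!·Σ² = 5/84  (sign -1)
I_A²/I_B² = (1/252)/(5/84) = 1/15

1/15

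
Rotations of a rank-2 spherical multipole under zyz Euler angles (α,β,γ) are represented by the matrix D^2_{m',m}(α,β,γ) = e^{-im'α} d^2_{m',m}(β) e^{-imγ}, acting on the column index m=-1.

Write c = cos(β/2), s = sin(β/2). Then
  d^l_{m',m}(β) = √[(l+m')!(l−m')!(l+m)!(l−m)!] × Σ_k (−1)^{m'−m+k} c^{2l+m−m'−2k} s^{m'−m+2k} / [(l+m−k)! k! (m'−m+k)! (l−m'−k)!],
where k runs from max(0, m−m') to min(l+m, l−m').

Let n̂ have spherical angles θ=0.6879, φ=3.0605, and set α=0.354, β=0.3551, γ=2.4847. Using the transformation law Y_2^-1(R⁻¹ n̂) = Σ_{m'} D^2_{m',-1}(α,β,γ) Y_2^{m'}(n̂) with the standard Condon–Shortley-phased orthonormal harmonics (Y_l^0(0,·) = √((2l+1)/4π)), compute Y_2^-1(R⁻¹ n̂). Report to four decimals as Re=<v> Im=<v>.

Re=0.3254 Im=-0.1141

Need the full column D^2_{m',-1} for m'=−2..2 at α=0.3540, β=0.3551, γ=2.4847.
cos(β/2)=0.984279, sin(β/2)=0.176619
d^2_{-2,-1}: single k=1 term ⇒ +0.336838;  D = -0.336399-0.017207i
d^2_{-1,-1}: k∈[0..1] ⇒ +0.938585 -0.090663 = +0.847922;  D = -0.809322+0.252920i
d^2_{0,-1}: k∈[0..1] ⇒ -0.412541 +0.013283 = -0.399258;  D = +0.316170-0.243810i
d^2_{1,-1}: k∈[0..1] ⇒ +0.090663 -0.000973 = +0.089690;  D = -0.047635+0.075995i
d^2_{2,-1}: single k=0 term ⇒ -0.010846;  D = +0.002217-0.010617i
Y_2^{m'}(θ=0.6879,φ=3.0605) and Σ D·Y over m':
  (-0.3364-0.0172i)·(+0.1537+0.0251i)  (-0.8093+0.2529i)·(-0.3777-0.0307i)  (+0.3162-0.2438i)·(+0.2494+0.0000i)  (-0.0476+0.0760i)·(+0.3777-0.0307i)  (+0.0022-0.0106i)·(+0.1537-0.0251i)
Y_2^-1(R⁻¹ n̂) = +0.325445-0.114107i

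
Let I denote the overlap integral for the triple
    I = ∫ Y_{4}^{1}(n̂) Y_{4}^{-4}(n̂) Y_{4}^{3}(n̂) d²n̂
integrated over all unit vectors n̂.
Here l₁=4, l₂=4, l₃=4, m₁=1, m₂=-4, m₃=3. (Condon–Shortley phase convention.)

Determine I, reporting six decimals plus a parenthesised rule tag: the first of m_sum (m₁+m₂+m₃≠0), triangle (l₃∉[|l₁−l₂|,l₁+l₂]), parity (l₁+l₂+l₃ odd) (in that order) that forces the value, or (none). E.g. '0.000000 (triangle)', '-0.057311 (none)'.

Checks pass: Σm=0; 12 even; l₃=4∈[0,8].
(2·4+1)(2·4+1)(2·4+1) = 729
Δ: 4! 4! 4! / 13! → 1/450450
sum: t=0:+1/13824 t=1:−1/216 t=2:+1/64 t=3:−1/216 t=4:+1/13824 = 5/768
3j²(4 4 4; 0 0 0) = Δ·Π!·Σ² = 18/1001  (sign +1)
sum: t=0:+1/3456 = 1/3456
3j²(4 4 4; 1 -4 3) = Δ·Π!·Σ² = 35/1287  (sign -1)
combine: 4πI² = 729·18/1001·35/1287 = 7290/20449
take √, sign -1: I = -0.16843130
No selection rule forces the value: the integral is nonzero (none).

-0.168431 (none)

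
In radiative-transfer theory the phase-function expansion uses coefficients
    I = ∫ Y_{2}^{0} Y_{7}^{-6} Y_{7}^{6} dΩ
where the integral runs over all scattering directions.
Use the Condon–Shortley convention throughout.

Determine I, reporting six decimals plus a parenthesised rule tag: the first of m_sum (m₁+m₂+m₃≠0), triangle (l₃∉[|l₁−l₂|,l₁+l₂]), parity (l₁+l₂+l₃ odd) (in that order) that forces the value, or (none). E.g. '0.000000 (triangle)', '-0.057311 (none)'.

-0.148420 (none)

m-sum 0 ✓  L=16 even ✓  5≤7≤9 ✓
Π(2lᵢ+1) = 5×15×15 = 1125
triangle coeff Δ(2,7,7) = 1/185640
Σ_t [0,2]: t=0:+1/2419200 t=1:−1/518400 t=2:+1/2419200 = -1/907200
(3j)²=56/3315 [(2 7 7; 0 0 0)], sign=+1
Σ_t [0,1]: t=0:+1/159667200 t=1:−1/479001600 = 1/239500800
(3j)²=26/1785 [(2 7 7; 0 -6 6)], sign=-1
⇒ 4πI² = 80/289
I = (-1)√(80/289/(4π)) = -0.14841956
No selection rule forces the value: the integral is nonzero (none).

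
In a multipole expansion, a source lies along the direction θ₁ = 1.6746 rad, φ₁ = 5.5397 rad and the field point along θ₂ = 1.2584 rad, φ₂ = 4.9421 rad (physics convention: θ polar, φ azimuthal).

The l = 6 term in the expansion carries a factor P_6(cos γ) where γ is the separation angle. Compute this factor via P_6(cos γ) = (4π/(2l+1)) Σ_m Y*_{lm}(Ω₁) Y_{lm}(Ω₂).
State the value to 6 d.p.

-0.282457

Term-by-term m-sum for l=6 (normalisation 4π/13 = 0.966644):
  m=-6: Y*=-0.116378+0.452980i  Y=-0.068637+0.352087i  product -0.151500-0.072066i
  m=-5: Y*=+0.141564-0.091908i  Y=+0.366084+0.164468i  product +0.066940-0.010363i
  m=-4: Y*=+0.303607+0.051382i  Y=+0.006929-0.009078i  product +0.002570-0.002400i
  m=-3: Y*=-0.117293-0.151237i  Y=+0.215110+0.261094i  product +0.014256-0.063157i
  m=-2: Y*=+0.021866-0.260240i  Y=+0.107274-0.053072i  product -0.011466-0.029077i
  m=-1: Y*=-0.146322+0.134543i  Y=+0.067509+0.288698i  product -0.048720-0.033160i
  m=+0: Y*=-0.248472-0.000000i  Y=+0.146351+0.000000i  product -0.036364-0.000000i
  m=+1: Y*=+0.146322+0.134543i  Y=-0.067509+0.288698i  product -0.048720+0.033160i
  m=+2: Y*=+0.021866+0.260240i  Y=+0.107274+0.053072i  product -0.011466+0.029077i
  m=+3: Y*=+0.117293-0.151237i  Y=-0.215110+0.261094i  product +0.014256+0.063157i
  m=+4: Y*=+0.303607-0.051382i  Y=+0.006929+0.009078i  product +0.002570+0.002400i
  m=+5: Y*=-0.141564-0.091908i  Y=-0.366084+0.164468i  product +0.066940+0.010363i
  m=+6: Y*=-0.116378-0.452980i  Y=-0.068637-0.352087i  product -0.151500+0.072066i
Accumulated sum -0.292204+0.000000i; after 4π/(2l+1) scaling, -0.282457+0.000000i ⇒ P_6 = -0.282457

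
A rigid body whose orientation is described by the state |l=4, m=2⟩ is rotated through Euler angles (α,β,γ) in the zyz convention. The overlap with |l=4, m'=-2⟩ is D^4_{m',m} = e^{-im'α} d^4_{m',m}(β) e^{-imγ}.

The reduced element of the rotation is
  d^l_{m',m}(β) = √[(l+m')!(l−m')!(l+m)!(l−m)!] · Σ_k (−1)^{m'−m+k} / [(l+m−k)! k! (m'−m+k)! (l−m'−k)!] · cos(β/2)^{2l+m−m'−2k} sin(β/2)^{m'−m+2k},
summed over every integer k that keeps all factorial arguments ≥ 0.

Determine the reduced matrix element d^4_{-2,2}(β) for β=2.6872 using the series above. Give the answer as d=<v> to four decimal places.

d=0.3260

d^4_{-2,2}(β=2.6872) via the finite sum:
Half-angle: c=0.225247, s=0.974302. N=√(2·720·720·2)=1440.000000
k∈{4,5,6} keeps every argument non-negative
  k=4: (−1)^0·1440.0000/(96)·0.2252^4·0.9743^4 = +0.034794
  k=5: (−1)^1·1440.0000/(120)·0.2252^2·0.9743^6 = -0.520786
  k=6: (−1)^2·1440.0000/(1440)·0.2252^0·0.9743^8 = +0.811985
d^4_{-2,2}(2.6872) = +0.034794 -0.520786 +0.811985 = +0.325992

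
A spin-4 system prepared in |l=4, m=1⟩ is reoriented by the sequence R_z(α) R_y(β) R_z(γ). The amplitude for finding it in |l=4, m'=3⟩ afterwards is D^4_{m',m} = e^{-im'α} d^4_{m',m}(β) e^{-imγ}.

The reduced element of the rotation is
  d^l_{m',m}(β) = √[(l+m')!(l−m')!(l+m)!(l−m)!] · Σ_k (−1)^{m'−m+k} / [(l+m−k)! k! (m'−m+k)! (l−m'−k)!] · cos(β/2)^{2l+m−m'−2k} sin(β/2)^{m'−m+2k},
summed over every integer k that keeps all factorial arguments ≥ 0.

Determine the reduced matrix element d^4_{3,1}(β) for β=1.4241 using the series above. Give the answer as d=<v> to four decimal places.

d^4_{3,1}(β=1.4241) via the finite sum:
With c≡cos(β/2)=0.757024 and s≡sin(β/2)=0.653387, N=[5040·1·120·6]^{1/2}=1904.940944
k: max(0,(1)−(3))=0 … min(4+(1),4−(3))=1
  k=0: (−1)^2·1904.9409/(240)·0.7570^6·0.6534^2 = +0.637778
  k=1: (−1)^3·1904.9409/(144)·0.7570^4·0.6534^4 = -0.791844
d^4_{3,1}(1.4241) = +0.637778 -0.791844 = -0.154067

d=-0.1541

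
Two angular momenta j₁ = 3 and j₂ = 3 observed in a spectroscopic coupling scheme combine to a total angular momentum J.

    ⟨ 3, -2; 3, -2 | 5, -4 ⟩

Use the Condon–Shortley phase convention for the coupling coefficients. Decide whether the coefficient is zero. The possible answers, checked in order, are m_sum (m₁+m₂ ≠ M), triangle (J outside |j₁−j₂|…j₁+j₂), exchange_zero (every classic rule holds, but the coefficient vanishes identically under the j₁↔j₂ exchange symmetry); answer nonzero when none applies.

m-sum: m₁+m₂ = -2+(-2) = -4, M = -4  ✓
triangle: |j₁−j₂| = 0 ≤ J = 5 ≤ j₁+j₂ = 6  ✓
exchange: j₁=j₂ and m₁=m₂, and (−1)^(j₁+j₂−J) = (−1)^1 = −1 forces ⟨j₁m₁;j₂m₂|JM⟩ = −⟨j₂m₂;j₁m₁|JM⟩ = −⟨j₁m₁;j₂m₂|JM⟩ ⇒ the coefficient vanishes identically
Racah sum check: Σ_k collapses to 0 ⇒ CG = 0

exchange_zero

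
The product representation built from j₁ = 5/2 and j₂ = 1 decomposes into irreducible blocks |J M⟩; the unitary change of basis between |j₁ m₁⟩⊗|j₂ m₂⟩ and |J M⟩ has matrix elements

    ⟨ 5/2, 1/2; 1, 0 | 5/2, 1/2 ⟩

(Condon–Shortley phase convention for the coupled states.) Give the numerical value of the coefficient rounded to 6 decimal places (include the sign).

j₁+j₂−J=1  J+j₁−j₂=4  J−j₁+j₂=1  j₁+j₂+J+1=7
(j₁±m₁, j₂±m₂, J±M) = (3,2,1,1,3,2)
P² = 144/35
sum k=0..1:
  [0] +1/4 = 1/4
  [1] −1/6 = -1/6
S = 1/12
C² = P²·S² = 1/35 ; C = +0.169031

+√(1/35) ≈ +0.169031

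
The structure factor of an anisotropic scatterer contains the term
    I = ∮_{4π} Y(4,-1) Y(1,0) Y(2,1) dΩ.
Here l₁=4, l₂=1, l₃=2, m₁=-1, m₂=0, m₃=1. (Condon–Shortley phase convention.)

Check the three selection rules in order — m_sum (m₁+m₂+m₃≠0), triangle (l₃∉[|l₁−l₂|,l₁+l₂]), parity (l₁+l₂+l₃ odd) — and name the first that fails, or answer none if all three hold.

triangle

Σmᵢ = 0  ✓
l₃∈[|l₁−l₂|,l₁+l₂]=[3,5] required, l₃=2 fails  ✗
Σlᵢ = 7 ⇒ odd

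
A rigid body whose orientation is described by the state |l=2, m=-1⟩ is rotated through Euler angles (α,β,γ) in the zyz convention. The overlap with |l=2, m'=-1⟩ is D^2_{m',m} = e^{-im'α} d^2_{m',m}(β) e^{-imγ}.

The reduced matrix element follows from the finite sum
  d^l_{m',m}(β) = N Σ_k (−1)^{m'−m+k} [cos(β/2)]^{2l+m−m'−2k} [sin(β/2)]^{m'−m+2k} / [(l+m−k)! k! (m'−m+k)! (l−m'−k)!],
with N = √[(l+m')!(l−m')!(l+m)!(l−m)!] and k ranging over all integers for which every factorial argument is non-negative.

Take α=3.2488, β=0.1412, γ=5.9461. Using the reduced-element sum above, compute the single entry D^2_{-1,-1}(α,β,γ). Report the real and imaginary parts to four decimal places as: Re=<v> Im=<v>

Split into d^2_{-1,-1}(β=0.1412) × two z-phases.
With c≡cos(β/2)=0.997509 and s≡sin(β/2)=0.070541, N=[1·6·1·6]^{1/2}=6.000000
Admissible k: 0..1 (factorial args all ≥0)
  k=0: (−1)^0·6.0000/(6)·0.9975^4·0.0705^0 = +0.990073
  k=1: (−1)^1·6.0000/(2)·0.9975^2·0.0705^2 = -0.014854
d^2_{-1,-1}(0.1412) = +0.990073 -0.014854 = +0.975219
Phases: e^{-i·(-1)·3.2488}=-0.994259-0.107002i, e^{-i·(-1)·5.9461}=+0.943723-0.330738i ⇒ D=-0.949565+0.222212i

Re=-0.9496 Im=0.2222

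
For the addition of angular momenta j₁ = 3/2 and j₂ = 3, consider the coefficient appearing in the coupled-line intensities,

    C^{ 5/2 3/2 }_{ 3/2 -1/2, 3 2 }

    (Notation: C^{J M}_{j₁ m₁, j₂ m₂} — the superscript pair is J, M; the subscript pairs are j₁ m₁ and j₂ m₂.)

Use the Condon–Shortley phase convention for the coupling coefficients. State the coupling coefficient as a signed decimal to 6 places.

triangle: 2!×1!×4!/8! = 48/40320
(j±m)!: 1!×2!×5!×1!×4!×1! = 5760
prefactor² = (2J+1)×Δ×N² = 288/7
  k=1: −1/(1!×1!×1!×4!×0!×0!) = -1/24
  k=2: +1/(2!×0!×0!×3!×1!×1!) = 1/12
Σ = 1/24  ⇒  CG² = 288/7×(1/24)² = 1/14
CG = +√(1/14) = +0.267261

+0.267261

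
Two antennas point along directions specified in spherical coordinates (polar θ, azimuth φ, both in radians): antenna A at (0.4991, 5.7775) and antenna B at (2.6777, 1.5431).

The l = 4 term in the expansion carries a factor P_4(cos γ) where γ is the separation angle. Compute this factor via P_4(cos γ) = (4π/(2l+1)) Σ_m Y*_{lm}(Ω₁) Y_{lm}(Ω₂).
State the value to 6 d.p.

Term-by-term m-sum for l=4 (normalisation 4π/9 = 1.396263):
  [-4]  conj(Y_{4,-4})(Ω₁) = -0.010143-0.020894i ; Y_{4,-4}(Ω₂) = +0.017627+0.001961i ; Δ = -0.000138-0.000388i
  [-3]  conj(Y_{4,-3})(Ω₁) = +0.006473-0.120331i ; Y_{4,-3}(Ω₂) = +0.008322-0.099923i ; Δ = -0.011970-0.001648i
  [-2]  conj(Y_{4,-2})(Ω₁) = +0.178804-0.285561i ; Y_{4,-2}(Ω₂) = -0.307499-0.017051i ; Δ = -0.059851+0.084761i
  [-1]  conj(Y_{4,-1})(Ω₁) = +0.416801-0.230786i ; Y_{4,-1}(Ω₂) = -0.013623+0.491743i ; Δ = +0.107809+0.208103i
  [+0]  conj(Y_{4,0})(Ω₁) = +0.071218-0.000000i ; Y_{4,0}(Ω₂) = +0.147561+0.000000i ; Δ = +0.010509+0.000000i
  [+1]  conj(Y_{4,1})(Ω₁) = -0.416801-0.230786i ; Y_{4,1}(Ω₂) = +0.013623+0.491743i ; Δ = +0.107809-0.208103i
  [+2]  conj(Y_{4,2})(Ω₁) = +0.178804+0.285561i ; Y_{4,2}(Ω₂) = -0.307499+0.017051i ; Δ = -0.059851-0.084761i
  [+3]  conj(Y_{4,3})(Ω₁) = -0.006473-0.120331i ; Y_{4,3}(Ω₂) = -0.008322-0.099923i ; Δ = -0.011970+0.001648i
  [+4]  conj(Y_{4,4})(Ω₁) = -0.010143+0.020894i ; Y_{4,4}(Ω₂) = +0.017627-0.001961i ; Δ = -0.000138+0.000388i
Accumulated sum +0.082210-0.000000i; after 4π/(2l+1) scaling, +0.114787-0.000000i ⇒ P_4 = 0.114787

0.114787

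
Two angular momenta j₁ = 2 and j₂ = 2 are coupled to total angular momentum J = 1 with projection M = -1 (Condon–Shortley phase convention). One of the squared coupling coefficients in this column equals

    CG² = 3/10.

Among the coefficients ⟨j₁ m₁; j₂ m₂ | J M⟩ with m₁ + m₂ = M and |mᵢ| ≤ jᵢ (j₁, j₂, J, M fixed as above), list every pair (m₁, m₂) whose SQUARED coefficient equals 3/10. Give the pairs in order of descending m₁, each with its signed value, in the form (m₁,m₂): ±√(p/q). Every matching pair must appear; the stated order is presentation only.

Admissible pairs with m₁+m₂ = M = -1: (-2,1), (-1,0), (0,-1), (1,-2)
  (m₁,m₂)=(1,-2): CG² = 1/5, CG = +√(1/5)
  (m₁,m₂)=(0,-1): CG² = 3/10, CG = −√(3/10)   ← matches the target
  (m₁,m₂)=(-1,0): CG² = 3/10, CG = +√(3/10)   ← matches the target
  (m₁,m₂)=(-2,1): CG² = 1/5, CG = −√(1/5)
Pairs with CG² = 3/10: (0,-1): −√(3/10); (-1,0): +√(3/10)

(0,-1): −√(3/10); (-1,0): +√(3/10)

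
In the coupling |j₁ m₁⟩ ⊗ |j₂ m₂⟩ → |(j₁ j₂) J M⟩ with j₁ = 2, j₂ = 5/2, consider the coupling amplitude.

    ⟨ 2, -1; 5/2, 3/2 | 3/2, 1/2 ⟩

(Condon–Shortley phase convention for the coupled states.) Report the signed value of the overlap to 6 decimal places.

√[4·3!1!2!/7! · 1!3!4!1!2!1!] = √(96/35)
  +(−1)^2/∏(2,1,1,2,0,0)! = 1/4  (running 1/4)
  +(−1)^3/∏(3,0,0,1,1,1)! = -1/6  (running 1/12)
⟨..|..⟩ = √(96/35)·(1/12) = +0.138013

+√(2/105) = +0.138013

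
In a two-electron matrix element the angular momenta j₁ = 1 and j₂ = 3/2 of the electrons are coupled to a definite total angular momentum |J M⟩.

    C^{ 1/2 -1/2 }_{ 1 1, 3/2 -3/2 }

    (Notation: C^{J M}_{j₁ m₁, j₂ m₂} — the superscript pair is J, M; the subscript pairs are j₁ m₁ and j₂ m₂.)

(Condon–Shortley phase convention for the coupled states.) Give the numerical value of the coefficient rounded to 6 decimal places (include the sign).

j₁+j₂−J=2  J+j₁−j₂=0  J−j₁+j₂=1  j₁+j₂+J+1=4
(j₁±m₁, j₂±m₂, J±M) = (2,0,0,3,0,1)
P² = 2
sum k=0..0:
  [0] +1/2 = 1/2
S = 1/2
C² = P²·S² = 1/2 ; C = +0.707107

+√(1/2) = +0.707107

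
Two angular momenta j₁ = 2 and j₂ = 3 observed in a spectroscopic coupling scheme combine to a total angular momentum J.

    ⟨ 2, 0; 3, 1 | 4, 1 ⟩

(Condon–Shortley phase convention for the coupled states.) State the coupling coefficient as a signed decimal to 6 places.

−√(3/28) ≈ -0.327327

triangle: 1!×3!×5!/10! = 720/3628800
(j±m)!: 2!×2!×4!×2!×5!×3! = 138240
prefactor² = (2J+1)×Δ×N² = 1728/7
  k=0: +1/(0!×1!×2!×4!×1!×1!) = 1/48
  k=1: −1/(1!×0!×1!×3!×2!×2!) = -1/24
Σ = -1/48  ⇒  CG² = 1728/7×(-1/48)² = 3/28
CG = −√(3/28) = -0.327327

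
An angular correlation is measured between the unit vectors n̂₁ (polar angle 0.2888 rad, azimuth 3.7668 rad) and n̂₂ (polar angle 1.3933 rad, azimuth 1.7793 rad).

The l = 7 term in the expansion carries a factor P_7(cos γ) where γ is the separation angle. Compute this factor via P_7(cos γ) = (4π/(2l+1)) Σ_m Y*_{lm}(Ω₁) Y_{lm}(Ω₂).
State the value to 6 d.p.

-0.118648

Summing Y*_{l m}(θ₁,φ₁)·Y_{l m}(θ₂,φ₂) over m ∈ [−7, 7]; prefactor 4π/(2·7+1) = 0.837758:
  term(m=-7) = 0.00001 + 0.00003j   from Y*(Ω₁)=0.00003 + 0.00007j, Y(Ω₂)=0.44480 + 0.04970j
  term(m=-6) = 0.00023 - 0.00017j   from Y*(Ω₁)=-0.00078 - 0.00055j, Y(Ω₂)=-0.09443 + 0.28518j
  term(m=-5) = 0.00132 + 0.00074j   from Y*(Ω₁)=0.00752 - 0.00012j, Y(Ω₂)=0.17412 + 0.10162j
  term(m=-4) = 0.00125 - 0.01301j   from Y*(Ω₁)=-0.03319 + 0.02475j, Y(Ω₂)=-0.21204 + 0.23372j
  term(m=-3) = 0.01746 - 0.00580j   from Y*(Ω₁)=0.04840 - 0.15382j, Y(Ω₂)=0.06680 + 0.09249j
  term(m=-2) = -0.08886 - 0.09783j   from Y*(Ω₁)=0.13281 + 0.40025j, Y(Ω₂)=-0.28654 + 0.12693j
  term(m=-1) = 0.01979 - 0.04471j   from Y*(Ω₁)=-0.50065 - 0.36137j, Y(Ω₂)=0.01639 + 0.07746j
  term(m=+0) = -0.04403 + 0.00000j   from Y*(Ω₁)=0.14131 + 0.00000j, Y(Ω₂)=-0.31155 + 0.00000j
  term(m=+1) = 0.01979 + 0.04471j   from Y*(Ω₁)=0.50065 - 0.36137j, Y(Ω₂)=-0.01639 + 0.07746j
  term(m=+2) = -0.08886 + 0.09783j   from Y*(Ω₁)=0.13281 - 0.40025j, Y(Ω₂)=-0.28654 - 0.12693j
  term(m=+3) = 0.01746 + 0.00580j   from Y*(Ω₁)=-0.04840 - 0.15382j, Y(Ω₂)=-0.06680 + 0.09249j
  term(m=+4) = 0.00125 + 0.01301j   from Y*(Ω₁)=-0.03319 - 0.02475j, Y(Ω₂)=-0.21204 - 0.23372j
  term(m=+5) = 0.00132 - 0.00074j   from Y*(Ω₁)=-0.00752 - 0.00012j, Y(Ω₂)=-0.17412 + 0.10162j
  term(m=+6) = 0.00023 + 0.00017j   from Y*(Ω₁)=-0.00078 + 0.00055j, Y(Ω₂)=-0.09443 - 0.28518j
  term(m=+7) = 0.00001 - 0.00003j   from Y*(Ω₁)=-0.00003 + 0.00007j, Y(Ω₂)=-0.44480 + 0.04970j
Total Σ_m = -0.14163 + 0.00000j. Multiply by 0.837758: -0.11865 + 0.00000j. P_7(cos γ) = -0.118648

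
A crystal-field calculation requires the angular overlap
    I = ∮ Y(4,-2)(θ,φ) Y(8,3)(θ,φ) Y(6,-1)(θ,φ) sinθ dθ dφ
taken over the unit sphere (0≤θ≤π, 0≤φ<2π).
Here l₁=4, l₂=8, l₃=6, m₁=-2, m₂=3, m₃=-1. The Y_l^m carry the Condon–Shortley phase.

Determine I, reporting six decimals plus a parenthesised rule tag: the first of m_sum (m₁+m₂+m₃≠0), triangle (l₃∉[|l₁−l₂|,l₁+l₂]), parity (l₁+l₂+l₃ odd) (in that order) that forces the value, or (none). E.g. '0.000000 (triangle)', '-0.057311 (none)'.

m-sum 0 ✓  L=18 even ✓  4≤6≤12 ✓
Π(2lᵢ+1) = 9×17×13 = 1989
triangle coeff Δ(4,8,6) = 1/23279256
Σ_t [2,4]: t=2:+1/1658880 t=3:−1/518400 t=4:+1/1658880 = -1/1382400
(3j)²=504/46189 [(4 8 6; 0 0 0)], sign=-1
Σ_t [4,6]: t=4:+1/2903040 t=5:−1/2073600 t=6:+1/20736000 = -13/145152000
(3j)²=13/9044 [(4 8 6; -2 3 -1)], sign=+1
⇒ 4πI² = 2106/67507
I = (-1)√(2106/67507/(4π)) = -0.04982529
No selection rule forces the value: the integral is nonzero (none).

-0.049825 (none)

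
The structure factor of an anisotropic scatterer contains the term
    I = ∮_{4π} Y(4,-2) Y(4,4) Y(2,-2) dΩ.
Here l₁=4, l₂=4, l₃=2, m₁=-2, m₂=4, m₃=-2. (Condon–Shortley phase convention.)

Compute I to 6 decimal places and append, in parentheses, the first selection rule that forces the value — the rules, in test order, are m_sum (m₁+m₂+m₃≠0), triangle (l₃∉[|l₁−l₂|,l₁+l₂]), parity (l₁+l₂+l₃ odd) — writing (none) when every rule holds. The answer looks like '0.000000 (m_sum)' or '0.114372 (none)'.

-0.106180 (none)

Rules hold: Σm=0, L=10 even, 0≤2≤8.
N = 9·9·5 = 405
Δ = 6!·2!·2!/11! = 1/13860
Racah Σ t=2..4: t=2:+1/192 t=3:−1/36 t=4:+1/192 = -5/288
⇒ 3j(4 4 2; 0 0 0)² = 20/693, sgn -1
Racah Σ t=6..6: t=6:+1/2880 = 1/2880
⇒ 3j(4 4 2; -2 4 -2)² = 2/165, sgn +1
4πI² = N·(3j₀)²·(3jₘ)² = 120/847
I = -1·√(0.141677/4π) = -0.10618031
No selection rule forces the value: the integral is nonzero (none).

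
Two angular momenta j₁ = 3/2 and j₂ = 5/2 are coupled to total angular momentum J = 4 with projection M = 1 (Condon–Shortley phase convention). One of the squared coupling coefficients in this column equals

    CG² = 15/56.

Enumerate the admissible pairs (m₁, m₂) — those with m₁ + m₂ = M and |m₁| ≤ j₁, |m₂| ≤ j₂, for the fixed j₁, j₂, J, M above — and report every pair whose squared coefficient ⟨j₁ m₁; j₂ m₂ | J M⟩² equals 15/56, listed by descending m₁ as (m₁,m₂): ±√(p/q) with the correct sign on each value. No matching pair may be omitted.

(-1/2,3/2): +√(15/56)

Admissible pairs with m₁+m₂ = M = 1: (-3/2,5/2), (-1/2,3/2), (1/2,1/2), (3/2,-1/2)
  (m₁,m₂)=(3/2,-1/2): CG² = 5/28, CG = +√(5/28)
  (m₁,m₂)=(1/2,1/2): CG² = 15/28, CG = +√(15/28)
  (m₁,m₂)=(-1/2,3/2): CG² = 15/56, CG = +√(15/56)   ← matches the target
  (m₁,m₂)=(-3/2,5/2): CG² = 1/56, CG = +√(1/56)
Pairs with CG² = 15/56: (-1/2,3/2): +√(15/56)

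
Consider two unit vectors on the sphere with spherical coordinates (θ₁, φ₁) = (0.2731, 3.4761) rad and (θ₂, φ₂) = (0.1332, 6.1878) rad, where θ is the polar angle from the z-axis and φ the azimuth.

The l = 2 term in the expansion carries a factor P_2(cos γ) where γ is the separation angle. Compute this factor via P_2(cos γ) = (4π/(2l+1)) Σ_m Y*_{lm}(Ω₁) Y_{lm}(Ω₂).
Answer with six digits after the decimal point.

Summing Y*_{l m}(θ₁,φ₁)·Y_{l m}(θ₂,φ₂) over m ∈ [−2, 2]; prefactor 4π/(2·2+1) = 2.513274:
  m=-2: Y*=(0.022043, 0.017428)  Y=(0.006689, 0.001292)  product (0.000125, 0.000145)
  m=-1: Y*=(-0.189526, -0.065873)  Y=(0.101228, 0.009685)  product (-0.018547, -0.008504)
  m=+0: Y*=(0.561951, -0.000000)  Y=(0.614095, 0.000000)  product (0.345091, 0.000000)
  m=+1: Y*=(0.189526, -0.065873)  Y=(-0.101228, 0.009685)  product (-0.018547, 0.008504)
  m=+2: Y*=(0.022043, -0.017428)  Y=(0.006689, -0.001292)  product (0.000125, -0.000145)
Accumulated sum (0.308246, 0.000000); after 4π/(2l+1) scaling, (0.774707, 0.000000) ⇒ P_2 = 0.774707

0.774707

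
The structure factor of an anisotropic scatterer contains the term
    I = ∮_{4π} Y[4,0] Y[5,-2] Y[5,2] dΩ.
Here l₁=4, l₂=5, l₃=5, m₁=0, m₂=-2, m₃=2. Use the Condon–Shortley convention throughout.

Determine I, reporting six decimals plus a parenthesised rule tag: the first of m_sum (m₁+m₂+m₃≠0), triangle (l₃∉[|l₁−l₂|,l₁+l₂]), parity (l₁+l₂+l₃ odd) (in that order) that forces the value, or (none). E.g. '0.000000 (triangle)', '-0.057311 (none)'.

-0.021700 (none)

Rules hold: Σm=0, L=14 even, 1≤5≤9.
N = 9·11·11 = 1089
Δ = 4!·4!·6!/15! = 1/3153150
Racah Σ t=0..4: t=0:+1/69120 t=1:−1/1728 t=2:+1/576 t=3:−1/1728 t=4:+1/69120 = 7/11520
⇒ 3j(4 5 5; 0 0 0)² = 2/143, sgn -1
Racah Σ t=0..3: t=0:+1/20736 t=1:−1/1728 t=2:+1/1920 t=3:−1/25920 = -1/20736
⇒ 3j(4 5 5; 0 -2 2)² = 1/2574, sgn +1
4πI² = N·(3j₀)²·(3jₘ)² = 1/169
I = -1·√(0.00591716/4π) = -0.02169960
No selection rule forces the value: the integral is nonzero (none).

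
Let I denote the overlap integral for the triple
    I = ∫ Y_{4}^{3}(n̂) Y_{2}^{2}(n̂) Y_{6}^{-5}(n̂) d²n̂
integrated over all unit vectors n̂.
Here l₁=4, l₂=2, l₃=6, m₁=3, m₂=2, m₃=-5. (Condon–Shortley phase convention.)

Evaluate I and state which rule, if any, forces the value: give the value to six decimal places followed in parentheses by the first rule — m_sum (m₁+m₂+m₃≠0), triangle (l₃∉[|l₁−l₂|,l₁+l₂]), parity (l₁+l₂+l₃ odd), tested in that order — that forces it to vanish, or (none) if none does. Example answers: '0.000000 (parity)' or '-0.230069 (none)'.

-0.288917 (none)

Rules hold: Σm=0, L=12 even, 2≤6≤6.
N = 9·5·13 = 585
Δ = 0!·8!·4!/13! = 1/6435
Racah Σ t=0..0: t=0:+1/2304 = 1/2304
⇒ 3j(4 2 6; 0 0 0)² = 5/143, sgn +1
Racah Σ t=0..0: t=0:+1/120960 = 1/120960
⇒ 3j(4 2 6; 3 2 -5)² = 2/39, sgn -1
4πI² = N·(3j₀)²·(3jₘ)² = 150/143
I = -1·√(1.04895/4π) = -0.28891672
No selection rule forces the value: the integral is nonzero (none).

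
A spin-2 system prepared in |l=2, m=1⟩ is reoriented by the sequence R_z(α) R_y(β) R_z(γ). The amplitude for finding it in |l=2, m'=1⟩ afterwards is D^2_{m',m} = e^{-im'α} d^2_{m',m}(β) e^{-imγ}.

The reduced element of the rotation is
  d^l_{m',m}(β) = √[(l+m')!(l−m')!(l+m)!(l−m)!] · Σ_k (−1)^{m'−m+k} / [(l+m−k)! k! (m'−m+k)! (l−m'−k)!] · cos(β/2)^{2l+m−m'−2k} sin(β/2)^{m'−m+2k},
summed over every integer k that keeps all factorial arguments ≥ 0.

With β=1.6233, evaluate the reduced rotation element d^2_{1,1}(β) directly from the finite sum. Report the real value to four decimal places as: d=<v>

d=-0.5235

d^2_{1,1}(β=1.6233) via the finite sum:
c=cos(1.623300/2)=0.688302, s=sin(1.623300/2)=0.725424; N=√[6·1·6·1]=6.000000
k: max(0,(1)−(1))=0 … min(2+(1),2−(1))=1
  k=0: (−1)^0·6.0000/(6)·0.6883^4·0.7254^0 = +0.224449
  k=1: (−1)^1·6.0000/(2)·0.6883^2·0.7254^2 = -0.747934
d^2_{1,1}(1.6233) = +0.224449 -0.747934 = -0.523486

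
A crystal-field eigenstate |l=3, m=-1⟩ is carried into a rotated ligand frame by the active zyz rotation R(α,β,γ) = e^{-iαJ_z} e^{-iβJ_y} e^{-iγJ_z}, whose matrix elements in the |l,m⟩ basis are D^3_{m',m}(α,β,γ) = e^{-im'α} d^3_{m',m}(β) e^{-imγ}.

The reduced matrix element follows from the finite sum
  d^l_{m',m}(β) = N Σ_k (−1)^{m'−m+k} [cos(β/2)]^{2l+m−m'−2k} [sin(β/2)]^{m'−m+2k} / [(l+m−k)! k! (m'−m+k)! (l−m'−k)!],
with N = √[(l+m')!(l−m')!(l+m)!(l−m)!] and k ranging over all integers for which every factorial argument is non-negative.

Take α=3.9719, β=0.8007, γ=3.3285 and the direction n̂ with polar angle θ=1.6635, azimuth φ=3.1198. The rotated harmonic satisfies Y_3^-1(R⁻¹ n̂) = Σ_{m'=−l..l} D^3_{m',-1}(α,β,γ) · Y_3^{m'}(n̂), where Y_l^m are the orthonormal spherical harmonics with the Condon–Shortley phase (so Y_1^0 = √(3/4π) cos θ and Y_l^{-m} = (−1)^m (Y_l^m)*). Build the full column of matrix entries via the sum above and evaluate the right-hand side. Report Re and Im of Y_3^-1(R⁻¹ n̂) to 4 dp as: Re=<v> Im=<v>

Re=0.0212 Im=0.0472

Need the full column D^3_{m',-1} for m'=−3..3 at α=3.9719, β=0.8007, γ=3.3285.
cos(β/2)=0.920925, sin(β/2)=0.389741
d^3_{-3,-1}: single k=2 term ⇒ +0.423149;  D = -0.378454+0.189282i
d^3_{-2,-1}: k∈[1..2] ⇒ +0.816387 -0.292435 = +0.523952;  D = +0.143148-0.504018i
d^3_{-1,-1}: k∈[0..2] ⇒ +0.610021 -0.874053 +0.117409 = -0.146623;  D = -0.077085-0.124725i
d^3_{0,-1}: k∈[0..2] ⇒ -0.894307 +0.480520 -0.028688 = -0.442475;  D = +0.434769+0.082221i
d^3_{1,-1}: k∈[0..2] ⇒ +0.655540 -0.156546 +0.003505 = +0.502499;  D = +0.402030-0.301459i
d^3_{2,-1}: k∈[0..1] ⇒ -0.292435 +0.026188 = -0.266247;  D = +0.025809-0.264993i
d^3_{3,-1}: single k=0 term ⇒ +0.075787;  D = -0.050722-0.056312i
Y_3^{m'}(θ=1.6635,φ=3.1198) and Σ D·Y over m':
  (-0.3785+0.1893i)·(-0.4110-0.0269i)  (+0.1431-0.5040i)·(-0.0937-0.0041i)  (-0.0771-0.1247i)·(+0.3079+0.0067i)  (+0.4348+0.0822i)·(+0.1022+0.0000i)  (+0.4020-0.3015i)·(-0.3079+0.0067i)  (+0.0258-0.2650i)·(-0.0937+0.0041i)  (-0.0507-0.0563i)·(+0.4110-0.0269i)
Y_3^-1(R⁻¹ n̂) = +0.021204+0.047195i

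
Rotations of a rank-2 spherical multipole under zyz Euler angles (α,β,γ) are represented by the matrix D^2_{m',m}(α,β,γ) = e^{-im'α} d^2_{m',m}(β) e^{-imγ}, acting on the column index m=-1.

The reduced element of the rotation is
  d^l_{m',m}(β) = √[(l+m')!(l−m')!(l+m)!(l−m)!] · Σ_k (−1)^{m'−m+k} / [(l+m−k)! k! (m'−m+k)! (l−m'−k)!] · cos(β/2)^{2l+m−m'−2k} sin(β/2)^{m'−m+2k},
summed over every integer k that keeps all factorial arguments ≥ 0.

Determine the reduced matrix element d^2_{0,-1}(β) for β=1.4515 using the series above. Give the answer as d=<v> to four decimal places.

d=-0.1447

d^2_{0,-1}(β=1.4515) via the finite sum:
Half-angle: c=0.748002, s=0.663697. N=√(2·2·1·6)=4.898979
The bounds max(0,m−m')=0 and min(l+m,l−m')=1 give 2 terms
  k=0: (−1)^1·4.8990/(2)·0.7480^3·0.6637^1 = -0.680383
  k=1: (−1)^2·4.8990/(2)·0.7480^1·0.6637^3 = +0.535657
d^2_{0,-1}(1.4515) = -0.680383 +0.535657 = -0.144725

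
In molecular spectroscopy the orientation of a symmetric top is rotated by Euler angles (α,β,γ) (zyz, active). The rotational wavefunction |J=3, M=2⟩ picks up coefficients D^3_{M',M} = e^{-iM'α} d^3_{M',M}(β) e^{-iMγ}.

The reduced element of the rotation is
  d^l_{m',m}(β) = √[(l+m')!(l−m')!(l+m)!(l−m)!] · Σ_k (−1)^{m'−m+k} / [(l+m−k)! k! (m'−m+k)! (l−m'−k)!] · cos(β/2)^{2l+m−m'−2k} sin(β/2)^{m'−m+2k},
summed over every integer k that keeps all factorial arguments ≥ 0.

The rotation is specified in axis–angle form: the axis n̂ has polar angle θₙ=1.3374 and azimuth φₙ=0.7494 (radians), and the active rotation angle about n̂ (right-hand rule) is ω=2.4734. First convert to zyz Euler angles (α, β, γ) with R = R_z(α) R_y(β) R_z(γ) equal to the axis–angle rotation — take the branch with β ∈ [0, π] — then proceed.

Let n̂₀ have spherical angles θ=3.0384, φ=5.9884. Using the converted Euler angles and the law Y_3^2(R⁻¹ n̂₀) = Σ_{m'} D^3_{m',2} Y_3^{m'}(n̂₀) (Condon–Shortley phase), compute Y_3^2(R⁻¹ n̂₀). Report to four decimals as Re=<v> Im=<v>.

Re=-0.3129 Im=-0.0981

Axis–angle → zyz. n̂ = (sinθₙcosφₙ, sinθₙsinφₙ, cosθₙ) = (+0.712248, +0.662730, +0.231283), ω = 2.4734.
R = I cosω + sinω [n̂]ₓ + (1−cosω) n̂n̂ᵀ gives
  R = [+0.120554, +0.699247, +0.704642; +0.985839, -0.000976, -0.167693; -0.116571, +0.714879, -0.689463]
β = atan2(√(R₁₃²+R₂₃²), R₃₃) = 2.331543; α = atan2(R₂₃, R₁₃) mod 2π = 6.049547; γ = atan2(R₃₂, −R₃₁) mod 2π = 1.409155
Need the full column D^3_{m',2} for m'=−3..3 at α=6.0495, β=2.3315, γ=1.4092.
cos(β/2)=0.394041, sin(β/2)=0.919093
d^3_{-3,2}: single k=5 term ⇒ +0.633015;  D = -0.588413+0.233405i
d^3_{-2,2}: k∈[4..5] ⇒ +0.553976 -0.602776 = -0.048800;  D = +0.048295-0.007003i
d^3_{-1,2}: k∈[3..4] ⇒ +0.300423 -0.817219 = -0.516796;  D = +0.514721+0.046266i
d^3_{0,2}: k∈[2..3] ⇒ +0.111544 -0.606850 = -0.495306;  D = +0.469648+0.157350i
d^3_{1,2}: k∈[1..2] ⇒ +0.027610 -0.300423 = -0.272813;  D = +0.231587+0.144202i
d^3_{2,2}: k∈[0..1] ⇒ +0.003743 -0.101825 = -0.098082;  D = +0.068996+0.069712i
d^3_{3,2}: single k=0 term ⇒ -0.021387;  D = +0.011116+0.018271i
Y_3^{m'}(θ=3.0384,φ=5.9884) and Σ D·Y over m':
  (-0.5884+0.2334i)·(+0.0003+0.0004i)  (+0.0483-0.0070i)·(-0.0090-0.0060i)  (+0.5147+0.0463i)·(+0.1257+0.0382i)  (+0.4696+0.1573i)·(-0.7227+0.0000i)  (+0.2316+0.1442i)·(-0.1257+0.0382i)  (+0.0690+0.0697i)·(-0.0090+0.0060i)  (+0.0111+0.0183i)·(-0.0003+0.0004i)
Y_3^2(R⁻¹ n̂) = -0.312856-0.098117i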